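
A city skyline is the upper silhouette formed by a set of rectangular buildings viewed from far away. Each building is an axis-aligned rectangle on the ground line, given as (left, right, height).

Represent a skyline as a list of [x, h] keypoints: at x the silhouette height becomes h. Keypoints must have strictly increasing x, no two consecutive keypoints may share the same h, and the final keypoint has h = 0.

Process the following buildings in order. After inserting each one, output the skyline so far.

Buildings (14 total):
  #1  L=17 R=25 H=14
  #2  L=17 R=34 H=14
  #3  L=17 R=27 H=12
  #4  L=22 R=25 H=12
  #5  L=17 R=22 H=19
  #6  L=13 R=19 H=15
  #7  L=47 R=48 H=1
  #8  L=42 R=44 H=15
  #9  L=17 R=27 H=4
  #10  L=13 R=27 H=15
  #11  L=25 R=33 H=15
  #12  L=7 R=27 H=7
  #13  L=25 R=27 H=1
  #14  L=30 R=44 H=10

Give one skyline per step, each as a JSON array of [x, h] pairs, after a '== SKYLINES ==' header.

== SKYLINES ==
[[17,14],[25,0]]
[[17,14],[34,0]]
[[17,14],[34,0]]
[[17,14],[34,0]]
[[17,19],[22,14],[34,0]]
[[13,15],[17,19],[22,14],[34,0]]
[[13,15],[17,19],[22,14],[34,0],[47,1],[48,0]]
[[13,15],[17,19],[22,14],[34,0],[42,15],[44,0],[47,1],[48,0]]
[[13,15],[17,19],[22,14],[34,0],[42,15],[44,0],[47,1],[48,0]]
[[13,15],[17,19],[22,15],[27,14],[34,0],[42,15],[44,0],[47,1],[48,0]]
[[13,15],[17,19],[22,15],[33,14],[34,0],[42,15],[44,0],[47,1],[48,0]]
[[7,7],[13,15],[17,19],[22,15],[33,14],[34,0],[42,15],[44,0],[47,1],[48,0]]
[[7,7],[13,15],[17,19],[22,15],[33,14],[34,0],[42,15],[44,0],[47,1],[48,0]]
[[7,7],[13,15],[17,19],[22,15],[33,14],[34,10],[42,15],[44,0],[47,1],[48,0]]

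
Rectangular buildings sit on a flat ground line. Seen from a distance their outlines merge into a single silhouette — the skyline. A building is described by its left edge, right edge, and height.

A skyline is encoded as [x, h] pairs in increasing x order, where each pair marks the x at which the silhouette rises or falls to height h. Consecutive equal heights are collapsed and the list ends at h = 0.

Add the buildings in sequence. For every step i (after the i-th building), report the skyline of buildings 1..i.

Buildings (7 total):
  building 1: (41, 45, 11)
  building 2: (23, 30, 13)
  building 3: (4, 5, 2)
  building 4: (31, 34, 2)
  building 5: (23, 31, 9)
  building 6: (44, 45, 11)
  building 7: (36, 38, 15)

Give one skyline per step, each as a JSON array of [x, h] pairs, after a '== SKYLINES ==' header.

== SKYLINES ==
[[41,11],[45,0]]
[[23,13],[30,0],[41,11],[45,0]]
[[4,2],[5,0],[23,13],[30,0],[41,11],[45,0]]
[[4,2],[5,0],[23,13],[30,0],[31,2],[34,0],[41,11],[45,0]]
[[4,2],[5,0],[23,13],[30,9],[31,2],[34,0],[41,11],[45,0]]
[[4,2],[5,0],[23,13],[30,9],[31,2],[34,0],[41,11],[45,0]]
[[4,2],[5,0],[23,13],[30,9],[31,2],[34,0],[36,15],[38,0],[41,11],[45,0]]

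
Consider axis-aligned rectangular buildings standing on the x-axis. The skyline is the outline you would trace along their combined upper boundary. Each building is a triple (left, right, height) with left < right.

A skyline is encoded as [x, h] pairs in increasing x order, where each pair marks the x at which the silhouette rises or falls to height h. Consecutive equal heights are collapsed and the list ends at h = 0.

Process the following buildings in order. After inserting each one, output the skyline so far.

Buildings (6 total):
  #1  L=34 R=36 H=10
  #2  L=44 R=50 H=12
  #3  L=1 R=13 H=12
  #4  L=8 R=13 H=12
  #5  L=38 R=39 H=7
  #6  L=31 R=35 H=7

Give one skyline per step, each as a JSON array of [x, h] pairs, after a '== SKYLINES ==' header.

== SKYLINES ==
[[34,10],[36,0]]
[[34,10],[36,0],[44,12],[50,0]]
[[1,12],[13,0],[34,10],[36,0],[44,12],[50,0]]
[[1,12],[13,0],[34,10],[36,0],[44,12],[50,0]]
[[1,12],[13,0],[34,10],[36,0],[38,7],[39,0],[44,12],[50,0]]
[[1,12],[13,0],[31,7],[34,10],[36,0],[38,7],[39,0],[44,12],[50,0]]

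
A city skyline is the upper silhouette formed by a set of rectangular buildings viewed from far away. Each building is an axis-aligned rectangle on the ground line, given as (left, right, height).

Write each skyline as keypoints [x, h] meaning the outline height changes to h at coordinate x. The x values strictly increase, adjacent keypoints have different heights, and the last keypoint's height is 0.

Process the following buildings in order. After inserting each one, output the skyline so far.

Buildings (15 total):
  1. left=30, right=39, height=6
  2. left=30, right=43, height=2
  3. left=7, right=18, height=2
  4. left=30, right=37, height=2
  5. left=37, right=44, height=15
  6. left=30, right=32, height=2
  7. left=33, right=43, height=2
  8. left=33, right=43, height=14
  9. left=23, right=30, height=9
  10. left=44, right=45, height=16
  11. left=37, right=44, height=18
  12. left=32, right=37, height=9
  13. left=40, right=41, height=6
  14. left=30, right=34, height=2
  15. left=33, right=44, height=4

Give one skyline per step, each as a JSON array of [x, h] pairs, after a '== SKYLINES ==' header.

== SKYLINES ==
[[30,6],[39,0]]
[[30,6],[39,2],[43,0]]
[[7,2],[18,0],[30,6],[39,2],[43,0]]
[[7,2],[18,0],[30,6],[39,2],[43,0]]
[[7,2],[18,0],[30,6],[37,15],[44,0]]
[[7,2],[18,0],[30,6],[37,15],[44,0]]
[[7,2],[18,0],[30,6],[37,15],[44,0]]
[[7,2],[18,0],[30,6],[33,14],[37,15],[44,0]]
[[7,2],[18,0],[23,9],[30,6],[33,14],[37,15],[44,0]]
[[7,2],[18,0],[23,9],[30,6],[33,14],[37,15],[44,16],[45,0]]
[[7,2],[18,0],[23,9],[30,6],[33,14],[37,18],[44,16],[45,0]]
[[7,2],[18,0],[23,9],[30,6],[32,9],[33,14],[37,18],[44,16],[45,0]]
[[7,2],[18,0],[23,9],[30,6],[32,9],[33,14],[37,18],[44,16],[45,0]]
[[7,2],[18,0],[23,9],[30,6],[32,9],[33,14],[37,18],[44,16],[45,0]]
[[7,2],[18,0],[23,9],[30,6],[32,9],[33,14],[37,18],[44,16],[45,0]]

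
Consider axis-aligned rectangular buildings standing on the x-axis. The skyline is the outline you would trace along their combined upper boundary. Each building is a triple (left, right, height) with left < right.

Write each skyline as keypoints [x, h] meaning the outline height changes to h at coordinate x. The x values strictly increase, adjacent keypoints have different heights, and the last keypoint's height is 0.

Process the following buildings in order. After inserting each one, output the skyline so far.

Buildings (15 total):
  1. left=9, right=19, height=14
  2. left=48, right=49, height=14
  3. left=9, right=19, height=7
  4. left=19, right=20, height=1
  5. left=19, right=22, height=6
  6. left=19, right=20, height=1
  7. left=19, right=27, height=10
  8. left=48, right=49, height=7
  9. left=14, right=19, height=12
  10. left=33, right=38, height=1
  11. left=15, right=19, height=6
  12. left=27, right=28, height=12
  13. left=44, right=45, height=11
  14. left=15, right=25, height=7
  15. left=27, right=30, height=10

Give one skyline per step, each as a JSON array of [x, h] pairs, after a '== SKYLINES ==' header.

== SKYLINES ==
[[9,14],[19,0]]
[[9,14],[19,0],[48,14],[49,0]]
[[9,14],[19,0],[48,14],[49,0]]
[[9,14],[19,1],[20,0],[48,14],[49,0]]
[[9,14],[19,6],[22,0],[48,14],[49,0]]
[[9,14],[19,6],[22,0],[48,14],[49,0]]
[[9,14],[19,10],[27,0],[48,14],[49,0]]
[[9,14],[19,10],[27,0],[48,14],[49,0]]
[[9,14],[19,10],[27,0],[48,14],[49,0]]
[[9,14],[19,10],[27,0],[33,1],[38,0],[48,14],[49,0]]
[[9,14],[19,10],[27,0],[33,1],[38,0],[48,14],[49,0]]
[[9,14],[19,10],[27,12],[28,0],[33,1],[38,0],[48,14],[49,0]]
[[9,14],[19,10],[27,12],[28,0],[33,1],[38,0],[44,11],[45,0],[48,14],[49,0]]
[[9,14],[19,10],[27,12],[28,0],[33,1],[38,0],[44,11],[45,0],[48,14],[49,0]]
[[9,14],[19,10],[27,12],[28,10],[30,0],[33,1],[38,0],[44,11],[45,0],[48,14],[49,0]]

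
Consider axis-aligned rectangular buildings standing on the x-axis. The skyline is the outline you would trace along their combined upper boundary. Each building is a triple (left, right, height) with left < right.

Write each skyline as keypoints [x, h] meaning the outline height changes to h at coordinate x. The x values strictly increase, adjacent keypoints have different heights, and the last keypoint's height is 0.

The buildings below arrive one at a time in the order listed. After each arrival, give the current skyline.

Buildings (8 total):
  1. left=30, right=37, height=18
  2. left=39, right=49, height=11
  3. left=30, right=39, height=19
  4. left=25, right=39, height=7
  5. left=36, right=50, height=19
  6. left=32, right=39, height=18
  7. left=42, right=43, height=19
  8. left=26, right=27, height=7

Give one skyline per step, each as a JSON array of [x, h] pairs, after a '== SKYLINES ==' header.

== SKYLINES ==
[[30,18],[37,0]]
[[30,18],[37,0],[39,11],[49,0]]
[[30,19],[39,11],[49,0]]
[[25,7],[30,19],[39,11],[49,0]]
[[25,7],[30,19],[50,0]]
[[25,7],[30,19],[50,0]]
[[25,7],[30,19],[50,0]]
[[25,7],[30,19],[50,0]]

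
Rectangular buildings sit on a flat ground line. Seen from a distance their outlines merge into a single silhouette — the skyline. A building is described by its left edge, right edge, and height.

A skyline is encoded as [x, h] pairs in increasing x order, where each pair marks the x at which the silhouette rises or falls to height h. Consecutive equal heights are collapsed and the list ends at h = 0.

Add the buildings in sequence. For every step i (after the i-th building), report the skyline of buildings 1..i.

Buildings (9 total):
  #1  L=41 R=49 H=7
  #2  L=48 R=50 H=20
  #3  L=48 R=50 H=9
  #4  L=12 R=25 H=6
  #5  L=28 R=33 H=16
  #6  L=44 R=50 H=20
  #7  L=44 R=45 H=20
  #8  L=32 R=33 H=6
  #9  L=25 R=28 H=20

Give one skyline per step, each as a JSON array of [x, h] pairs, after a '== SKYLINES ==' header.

== SKYLINES ==
[[41,7],[49,0]]
[[41,7],[48,20],[50,0]]
[[41,7],[48,20],[50,0]]
[[12,6],[25,0],[41,7],[48,20],[50,0]]
[[12,6],[25,0],[28,16],[33,0],[41,7],[48,20],[50,0]]
[[12,6],[25,0],[28,16],[33,0],[41,7],[44,20],[50,0]]
[[12,6],[25,0],[28,16],[33,0],[41,7],[44,20],[50,0]]
[[12,6],[25,0],[28,16],[33,0],[41,7],[44,20],[50,0]]
[[12,6],[25,20],[28,16],[33,0],[41,7],[44,20],[50,0]]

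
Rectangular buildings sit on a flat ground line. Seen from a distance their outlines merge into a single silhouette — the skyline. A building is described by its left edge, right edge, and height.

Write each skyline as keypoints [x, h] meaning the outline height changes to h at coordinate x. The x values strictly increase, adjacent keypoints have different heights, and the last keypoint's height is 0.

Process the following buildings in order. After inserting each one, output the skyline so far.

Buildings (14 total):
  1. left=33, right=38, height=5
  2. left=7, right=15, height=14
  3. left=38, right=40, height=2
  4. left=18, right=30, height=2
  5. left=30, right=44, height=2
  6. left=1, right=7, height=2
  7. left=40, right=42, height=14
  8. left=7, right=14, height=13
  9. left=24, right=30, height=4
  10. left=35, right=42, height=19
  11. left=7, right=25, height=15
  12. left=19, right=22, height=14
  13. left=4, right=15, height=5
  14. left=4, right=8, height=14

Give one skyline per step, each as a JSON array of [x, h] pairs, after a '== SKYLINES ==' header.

== SKYLINES ==
[[33,5],[38,0]]
[[7,14],[15,0],[33,5],[38,0]]
[[7,14],[15,0],[33,5],[38,2],[40,0]]
[[7,14],[15,0],[18,2],[30,0],[33,5],[38,2],[40,0]]
[[7,14],[15,0],[18,2],[33,5],[38,2],[44,0]]
[[1,2],[7,14],[15,0],[18,2],[33,5],[38,2],[44,0]]
[[1,2],[7,14],[15,0],[18,2],[33,5],[38,2],[40,14],[42,2],[44,0]]
[[1,2],[7,14],[15,0],[18,2],[33,5],[38,2],[40,14],[42,2],[44,0]]
[[1,2],[7,14],[15,0],[18,2],[24,4],[30,2],[33,5],[38,2],[40,14],[42,2],[44,0]]
[[1,2],[7,14],[15,0],[18,2],[24,4],[30,2],[33,5],[35,19],[42,2],[44,0]]
[[1,2],[7,15],[25,4],[30,2],[33,5],[35,19],[42,2],[44,0]]
[[1,2],[7,15],[25,4],[30,2],[33,5],[35,19],[42,2],[44,0]]
[[1,2],[4,5],[7,15],[25,4],[30,2],[33,5],[35,19],[42,2],[44,0]]
[[1,2],[4,14],[7,15],[25,4],[30,2],[33,5],[35,19],[42,2],[44,0]]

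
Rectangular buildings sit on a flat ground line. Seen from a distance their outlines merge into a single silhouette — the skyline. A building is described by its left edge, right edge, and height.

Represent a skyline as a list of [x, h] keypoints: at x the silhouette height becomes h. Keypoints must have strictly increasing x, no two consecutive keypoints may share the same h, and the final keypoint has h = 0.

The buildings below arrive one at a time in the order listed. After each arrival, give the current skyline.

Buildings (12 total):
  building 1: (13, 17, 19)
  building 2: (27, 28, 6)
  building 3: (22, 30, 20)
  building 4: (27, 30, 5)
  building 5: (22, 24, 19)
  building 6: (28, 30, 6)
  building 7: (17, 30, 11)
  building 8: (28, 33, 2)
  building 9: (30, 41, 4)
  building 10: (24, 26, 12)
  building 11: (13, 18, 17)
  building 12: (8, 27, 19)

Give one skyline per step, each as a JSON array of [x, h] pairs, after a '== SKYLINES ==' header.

== SKYLINES ==
[[13,19],[17,0]]
[[13,19],[17,0],[27,6],[28,0]]
[[13,19],[17,0],[22,20],[30,0]]
[[13,19],[17,0],[22,20],[30,0]]
[[13,19],[17,0],[22,20],[30,0]]
[[13,19],[17,0],[22,20],[30,0]]
[[13,19],[17,11],[22,20],[30,0]]
[[13,19],[17,11],[22,20],[30,2],[33,0]]
[[13,19],[17,11],[22,20],[30,4],[41,0]]
[[13,19],[17,11],[22,20],[30,4],[41,0]]
[[13,19],[17,17],[18,11],[22,20],[30,4],[41,0]]
[[8,19],[22,20],[30,4],[41,0]]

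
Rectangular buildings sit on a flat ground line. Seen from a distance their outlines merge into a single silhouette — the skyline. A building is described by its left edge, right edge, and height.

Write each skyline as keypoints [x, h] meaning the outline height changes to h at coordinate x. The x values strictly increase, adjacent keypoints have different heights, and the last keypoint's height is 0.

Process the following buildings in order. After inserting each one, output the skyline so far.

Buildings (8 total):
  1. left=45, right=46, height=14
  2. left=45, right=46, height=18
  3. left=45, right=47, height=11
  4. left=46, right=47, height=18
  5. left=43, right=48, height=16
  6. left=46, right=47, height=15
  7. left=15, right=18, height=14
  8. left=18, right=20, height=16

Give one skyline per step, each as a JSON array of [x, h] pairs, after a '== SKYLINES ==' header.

== SKYLINES ==
[[45,14],[46,0]]
[[45,18],[46,0]]
[[45,18],[46,11],[47,0]]
[[45,18],[47,0]]
[[43,16],[45,18],[47,16],[48,0]]
[[43,16],[45,18],[47,16],[48,0]]
[[15,14],[18,0],[43,16],[45,18],[47,16],[48,0]]
[[15,14],[18,16],[20,0],[43,16],[45,18],[47,16],[48,0]]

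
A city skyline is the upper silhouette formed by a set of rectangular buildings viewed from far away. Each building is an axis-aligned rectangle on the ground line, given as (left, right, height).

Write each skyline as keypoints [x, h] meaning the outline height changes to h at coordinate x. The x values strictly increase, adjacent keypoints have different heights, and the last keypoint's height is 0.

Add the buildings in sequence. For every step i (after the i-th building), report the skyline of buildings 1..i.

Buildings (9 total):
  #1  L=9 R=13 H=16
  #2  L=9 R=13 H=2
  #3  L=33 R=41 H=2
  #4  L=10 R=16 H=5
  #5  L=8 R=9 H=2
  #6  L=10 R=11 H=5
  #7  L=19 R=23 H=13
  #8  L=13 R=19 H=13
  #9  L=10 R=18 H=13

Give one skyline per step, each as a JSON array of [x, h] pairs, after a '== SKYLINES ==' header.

== SKYLINES ==
[[9,16],[13,0]]
[[9,16],[13,0]]
[[9,16],[13,0],[33,2],[41,0]]
[[9,16],[13,5],[16,0],[33,2],[41,0]]
[[8,2],[9,16],[13,5],[16,0],[33,2],[41,0]]
[[8,2],[9,16],[13,5],[16,0],[33,2],[41,0]]
[[8,2],[9,16],[13,5],[16,0],[19,13],[23,0],[33,2],[41,0]]
[[8,2],[9,16],[13,13],[23,0],[33,2],[41,0]]
[[8,2],[9,16],[13,13],[23,0],[33,2],[41,0]]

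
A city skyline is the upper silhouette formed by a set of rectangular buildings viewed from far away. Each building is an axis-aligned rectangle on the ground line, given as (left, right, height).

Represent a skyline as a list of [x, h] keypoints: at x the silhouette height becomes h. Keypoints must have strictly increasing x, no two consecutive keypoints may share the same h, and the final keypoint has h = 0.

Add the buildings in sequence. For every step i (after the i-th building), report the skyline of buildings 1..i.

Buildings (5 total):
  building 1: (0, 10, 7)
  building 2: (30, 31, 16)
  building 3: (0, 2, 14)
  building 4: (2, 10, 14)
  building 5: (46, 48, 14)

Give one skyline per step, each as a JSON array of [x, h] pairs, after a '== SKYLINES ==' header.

== SKYLINES ==
[[0,7],[10,0]]
[[0,7],[10,0],[30,16],[31,0]]
[[0,14],[2,7],[10,0],[30,16],[31,0]]
[[0,14],[10,0],[30,16],[31,0]]
[[0,14],[10,0],[30,16],[31,0],[46,14],[48,0]]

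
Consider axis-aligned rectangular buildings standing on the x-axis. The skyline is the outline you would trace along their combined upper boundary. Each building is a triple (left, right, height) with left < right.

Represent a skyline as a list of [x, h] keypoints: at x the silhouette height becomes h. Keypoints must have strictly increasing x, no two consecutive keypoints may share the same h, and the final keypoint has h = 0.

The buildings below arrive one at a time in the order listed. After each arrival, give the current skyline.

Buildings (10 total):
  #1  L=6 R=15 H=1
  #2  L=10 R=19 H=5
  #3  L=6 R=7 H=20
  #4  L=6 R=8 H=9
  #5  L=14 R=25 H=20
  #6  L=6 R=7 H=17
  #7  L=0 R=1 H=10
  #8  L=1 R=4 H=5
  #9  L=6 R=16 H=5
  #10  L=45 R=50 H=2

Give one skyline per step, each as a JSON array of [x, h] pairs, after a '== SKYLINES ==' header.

== SKYLINES ==
[[6,1],[15,0]]
[[6,1],[10,5],[19,0]]
[[6,20],[7,1],[10,5],[19,0]]
[[6,20],[7,9],[8,1],[10,5],[19,0]]
[[6,20],[7,9],[8,1],[10,5],[14,20],[25,0]]
[[6,20],[7,9],[8,1],[10,5],[14,20],[25,0]]
[[0,10],[1,0],[6,20],[7,9],[8,1],[10,5],[14,20],[25,0]]
[[0,10],[1,5],[4,0],[6,20],[7,9],[8,1],[10,5],[14,20],[25,0]]
[[0,10],[1,5],[4,0],[6,20],[7,9],[8,5],[14,20],[25,0]]
[[0,10],[1,5],[4,0],[6,20],[7,9],[8,5],[14,20],[25,0],[45,2],[50,0]]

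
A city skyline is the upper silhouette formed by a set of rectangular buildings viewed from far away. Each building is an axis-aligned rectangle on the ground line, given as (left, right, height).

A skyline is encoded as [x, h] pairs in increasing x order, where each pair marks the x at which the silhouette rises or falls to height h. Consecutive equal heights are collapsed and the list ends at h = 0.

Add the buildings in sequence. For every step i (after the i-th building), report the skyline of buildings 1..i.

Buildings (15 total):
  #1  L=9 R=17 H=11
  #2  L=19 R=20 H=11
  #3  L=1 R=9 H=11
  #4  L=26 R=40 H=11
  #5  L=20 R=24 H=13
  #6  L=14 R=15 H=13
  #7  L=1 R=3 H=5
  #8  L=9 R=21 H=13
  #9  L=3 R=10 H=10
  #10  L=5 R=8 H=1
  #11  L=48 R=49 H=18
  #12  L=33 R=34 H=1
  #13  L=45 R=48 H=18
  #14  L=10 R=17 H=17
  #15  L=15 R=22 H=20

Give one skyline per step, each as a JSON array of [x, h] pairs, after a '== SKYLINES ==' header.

== SKYLINES ==
[[9,11],[17,0]]
[[9,11],[17,0],[19,11],[20,0]]
[[1,11],[17,0],[19,11],[20,0]]
[[1,11],[17,0],[19,11],[20,0],[26,11],[40,0]]
[[1,11],[17,0],[19,11],[20,13],[24,0],[26,11],[40,0]]
[[1,11],[14,13],[15,11],[17,0],[19,11],[20,13],[24,0],[26,11],[40,0]]
[[1,11],[14,13],[15,11],[17,0],[19,11],[20,13],[24,0],[26,11],[40,0]]
[[1,11],[9,13],[24,0],[26,11],[40,0]]
[[1,11],[9,13],[24,0],[26,11],[40,0]]
[[1,11],[9,13],[24,0],[26,11],[40,0]]
[[1,11],[9,13],[24,0],[26,11],[40,0],[48,18],[49,0]]
[[1,11],[9,13],[24,0],[26,11],[40,0],[48,18],[49,0]]
[[1,11],[9,13],[24,0],[26,11],[40,0],[45,18],[49,0]]
[[1,11],[9,13],[10,17],[17,13],[24,0],[26,11],[40,0],[45,18],[49,0]]
[[1,11],[9,13],[10,17],[15,20],[22,13],[24,0],[26,11],[40,0],[45,18],[49,0]]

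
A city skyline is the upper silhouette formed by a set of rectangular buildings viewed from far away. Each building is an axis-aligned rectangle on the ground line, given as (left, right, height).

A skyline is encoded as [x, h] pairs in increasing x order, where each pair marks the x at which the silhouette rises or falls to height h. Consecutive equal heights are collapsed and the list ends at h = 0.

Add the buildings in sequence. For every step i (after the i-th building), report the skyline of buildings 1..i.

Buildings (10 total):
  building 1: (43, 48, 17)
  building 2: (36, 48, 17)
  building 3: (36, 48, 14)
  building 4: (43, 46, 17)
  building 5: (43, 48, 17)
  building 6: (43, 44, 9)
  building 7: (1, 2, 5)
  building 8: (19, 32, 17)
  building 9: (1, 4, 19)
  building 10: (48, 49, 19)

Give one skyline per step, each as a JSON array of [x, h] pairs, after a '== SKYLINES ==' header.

== SKYLINES ==
[[43,17],[48,0]]
[[36,17],[48,0]]
[[36,17],[48,0]]
[[36,17],[48,0]]
[[36,17],[48,0]]
[[36,17],[48,0]]
[[1,5],[2,0],[36,17],[48,0]]
[[1,5],[2,0],[19,17],[32,0],[36,17],[48,0]]
[[1,19],[4,0],[19,17],[32,0],[36,17],[48,0]]
[[1,19],[4,0],[19,17],[32,0],[36,17],[48,19],[49,0]]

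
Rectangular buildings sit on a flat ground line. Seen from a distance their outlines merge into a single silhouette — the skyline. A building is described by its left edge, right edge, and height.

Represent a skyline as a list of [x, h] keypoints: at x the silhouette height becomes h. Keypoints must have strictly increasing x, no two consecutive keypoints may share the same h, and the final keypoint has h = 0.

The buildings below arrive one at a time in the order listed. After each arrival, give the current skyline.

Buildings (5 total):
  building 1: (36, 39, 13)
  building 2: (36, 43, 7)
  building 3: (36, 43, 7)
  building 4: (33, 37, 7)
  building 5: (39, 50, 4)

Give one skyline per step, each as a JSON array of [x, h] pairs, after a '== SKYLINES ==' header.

== SKYLINES ==
[[36,13],[39,0]]
[[36,13],[39,7],[43,0]]
[[36,13],[39,7],[43,0]]
[[33,7],[36,13],[39,7],[43,0]]
[[33,7],[36,13],[39,7],[43,4],[50,0]]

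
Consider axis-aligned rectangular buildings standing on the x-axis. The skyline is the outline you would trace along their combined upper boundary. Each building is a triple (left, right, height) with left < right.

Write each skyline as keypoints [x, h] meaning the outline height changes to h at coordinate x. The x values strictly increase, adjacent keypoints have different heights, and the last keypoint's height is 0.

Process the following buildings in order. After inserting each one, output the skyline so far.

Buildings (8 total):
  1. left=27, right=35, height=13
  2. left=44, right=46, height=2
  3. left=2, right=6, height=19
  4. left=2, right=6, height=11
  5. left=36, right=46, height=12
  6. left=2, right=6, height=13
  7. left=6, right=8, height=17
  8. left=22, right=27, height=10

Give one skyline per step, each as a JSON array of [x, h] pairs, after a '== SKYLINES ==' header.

== SKYLINES ==
[[27,13],[35,0]]
[[27,13],[35,0],[44,2],[46,0]]
[[2,19],[6,0],[27,13],[35,0],[44,2],[46,0]]
[[2,19],[6,0],[27,13],[35,0],[44,2],[46,0]]
[[2,19],[6,0],[27,13],[35,0],[36,12],[46,0]]
[[2,19],[6,0],[27,13],[35,0],[36,12],[46,0]]
[[2,19],[6,17],[8,0],[27,13],[35,0],[36,12],[46,0]]
[[2,19],[6,17],[8,0],[22,10],[27,13],[35,0],[36,12],[46,0]]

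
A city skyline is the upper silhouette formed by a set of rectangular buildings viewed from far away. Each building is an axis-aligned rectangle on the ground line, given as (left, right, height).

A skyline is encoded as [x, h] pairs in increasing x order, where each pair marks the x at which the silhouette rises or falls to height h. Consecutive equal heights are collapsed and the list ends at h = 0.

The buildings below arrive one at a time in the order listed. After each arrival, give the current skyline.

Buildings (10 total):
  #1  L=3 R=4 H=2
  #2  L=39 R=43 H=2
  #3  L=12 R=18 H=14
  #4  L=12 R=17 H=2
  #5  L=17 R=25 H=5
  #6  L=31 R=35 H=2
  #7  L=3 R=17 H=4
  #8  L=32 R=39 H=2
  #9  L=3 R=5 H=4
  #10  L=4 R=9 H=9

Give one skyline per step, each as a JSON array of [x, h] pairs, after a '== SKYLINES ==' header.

== SKYLINES ==
[[3,2],[4,0]]
[[3,2],[4,0],[39,2],[43,0]]
[[3,2],[4,0],[12,14],[18,0],[39,2],[43,0]]
[[3,2],[4,0],[12,14],[18,0],[39,2],[43,0]]
[[3,2],[4,0],[12,14],[18,5],[25,0],[39,2],[43,0]]
[[3,2],[4,0],[12,14],[18,5],[25,0],[31,2],[35,0],[39,2],[43,0]]
[[3,4],[12,14],[18,5],[25,0],[31,2],[35,0],[39,2],[43,0]]
[[3,4],[12,14],[18,5],[25,0],[31,2],[43,0]]
[[3,4],[12,14],[18,5],[25,0],[31,2],[43,0]]
[[3,4],[4,9],[9,4],[12,14],[18,5],[25,0],[31,2],[43,0]]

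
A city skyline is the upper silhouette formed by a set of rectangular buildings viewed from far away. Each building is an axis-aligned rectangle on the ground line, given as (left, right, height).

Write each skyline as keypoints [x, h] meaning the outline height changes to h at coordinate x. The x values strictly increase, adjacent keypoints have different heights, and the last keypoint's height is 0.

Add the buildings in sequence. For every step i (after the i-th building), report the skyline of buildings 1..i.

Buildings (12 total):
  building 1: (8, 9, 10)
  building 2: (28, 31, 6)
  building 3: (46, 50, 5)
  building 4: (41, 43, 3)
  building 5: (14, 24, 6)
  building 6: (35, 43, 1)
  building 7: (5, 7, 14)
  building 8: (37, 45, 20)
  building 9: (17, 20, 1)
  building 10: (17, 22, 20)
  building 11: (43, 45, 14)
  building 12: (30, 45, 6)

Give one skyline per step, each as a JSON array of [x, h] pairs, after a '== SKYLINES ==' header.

== SKYLINES ==
[[8,10],[9,0]]
[[8,10],[9,0],[28,6],[31,0]]
[[8,10],[9,0],[28,6],[31,0],[46,5],[50,0]]
[[8,10],[9,0],[28,6],[31,0],[41,3],[43,0],[46,5],[50,0]]
[[8,10],[9,0],[14,6],[24,0],[28,6],[31,0],[41,3],[43,0],[46,5],[50,0]]
[[8,10],[9,0],[14,6],[24,0],[28,6],[31,0],[35,1],[41,3],[43,0],[46,5],[50,0]]
[[5,14],[7,0],[8,10],[9,0],[14,6],[24,0],[28,6],[31,0],[35,1],[41,3],[43,0],[46,5],[50,0]]
[[5,14],[7,0],[8,10],[9,0],[14,6],[24,0],[28,6],[31,0],[35,1],[37,20],[45,0],[46,5],[50,0]]
[[5,14],[7,0],[8,10],[9,0],[14,6],[24,0],[28,6],[31,0],[35,1],[37,20],[45,0],[46,5],[50,0]]
[[5,14],[7,0],[8,10],[9,0],[14,6],[17,20],[22,6],[24,0],[28,6],[31,0],[35,1],[37,20],[45,0],[46,5],[50,0]]
[[5,14],[7,0],[8,10],[9,0],[14,6],[17,20],[22,6],[24,0],[28,6],[31,0],[35,1],[37,20],[45,0],[46,5],[50,0]]
[[5,14],[7,0],[8,10],[9,0],[14,6],[17,20],[22,6],[24,0],[28,6],[37,20],[45,0],[46,5],[50,0]]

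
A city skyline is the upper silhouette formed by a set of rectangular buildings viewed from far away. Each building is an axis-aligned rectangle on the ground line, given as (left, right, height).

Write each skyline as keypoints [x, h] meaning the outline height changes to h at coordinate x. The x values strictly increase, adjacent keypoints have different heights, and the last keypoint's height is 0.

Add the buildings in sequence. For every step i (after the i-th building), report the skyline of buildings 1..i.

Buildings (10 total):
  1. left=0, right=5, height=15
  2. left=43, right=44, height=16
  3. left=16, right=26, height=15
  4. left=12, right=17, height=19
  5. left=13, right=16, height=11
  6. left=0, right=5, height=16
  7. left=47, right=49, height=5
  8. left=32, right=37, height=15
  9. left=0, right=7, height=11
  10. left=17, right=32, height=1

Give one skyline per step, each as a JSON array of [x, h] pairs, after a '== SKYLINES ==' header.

== SKYLINES ==
[[0,15],[5,0]]
[[0,15],[5,0],[43,16],[44,0]]
[[0,15],[5,0],[16,15],[26,0],[43,16],[44,0]]
[[0,15],[5,0],[12,19],[17,15],[26,0],[43,16],[44,0]]
[[0,15],[5,0],[12,19],[17,15],[26,0],[43,16],[44,0]]
[[0,16],[5,0],[12,19],[17,15],[26,0],[43,16],[44,0]]
[[0,16],[5,0],[12,19],[17,15],[26,0],[43,16],[44,0],[47,5],[49,0]]
[[0,16],[5,0],[12,19],[17,15],[26,0],[32,15],[37,0],[43,16],[44,0],[47,5],[49,0]]
[[0,16],[5,11],[7,0],[12,19],[17,15],[26,0],[32,15],[37,0],[43,16],[44,0],[47,5],[49,0]]
[[0,16],[5,11],[7,0],[12,19],[17,15],[26,1],[32,15],[37,0],[43,16],[44,0],[47,5],[49,0]]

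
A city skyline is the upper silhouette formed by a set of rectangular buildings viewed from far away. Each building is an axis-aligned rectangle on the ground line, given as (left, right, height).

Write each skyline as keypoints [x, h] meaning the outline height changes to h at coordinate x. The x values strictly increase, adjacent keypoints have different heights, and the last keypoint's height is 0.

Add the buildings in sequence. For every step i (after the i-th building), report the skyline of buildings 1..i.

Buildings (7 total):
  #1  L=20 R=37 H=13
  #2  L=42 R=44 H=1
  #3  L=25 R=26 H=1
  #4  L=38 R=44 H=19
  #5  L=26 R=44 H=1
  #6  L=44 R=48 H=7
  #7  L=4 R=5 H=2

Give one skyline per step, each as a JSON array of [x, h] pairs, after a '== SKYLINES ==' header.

== SKYLINES ==
[[20,13],[37,0]]
[[20,13],[37,0],[42,1],[44,0]]
[[20,13],[37,0],[42,1],[44,0]]
[[20,13],[37,0],[38,19],[44,0]]
[[20,13],[37,1],[38,19],[44,0]]
[[20,13],[37,1],[38,19],[44,7],[48,0]]
[[4,2],[5,0],[20,13],[37,1],[38,19],[44,7],[48,0]]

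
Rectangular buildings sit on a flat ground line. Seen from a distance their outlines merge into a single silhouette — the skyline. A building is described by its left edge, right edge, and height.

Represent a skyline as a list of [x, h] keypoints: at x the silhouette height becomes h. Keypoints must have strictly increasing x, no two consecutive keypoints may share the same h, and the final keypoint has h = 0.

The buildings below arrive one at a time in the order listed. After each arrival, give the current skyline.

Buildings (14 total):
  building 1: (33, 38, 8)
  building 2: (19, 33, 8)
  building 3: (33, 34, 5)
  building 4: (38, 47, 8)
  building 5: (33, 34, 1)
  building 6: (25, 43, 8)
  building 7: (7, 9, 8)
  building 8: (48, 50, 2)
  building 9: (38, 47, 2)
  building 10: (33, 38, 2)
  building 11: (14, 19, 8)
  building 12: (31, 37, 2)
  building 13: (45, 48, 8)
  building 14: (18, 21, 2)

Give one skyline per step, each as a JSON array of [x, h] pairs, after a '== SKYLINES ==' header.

== SKYLINES ==
[[33,8],[38,0]]
[[19,8],[38,0]]
[[19,8],[38,0]]
[[19,8],[47,0]]
[[19,8],[47,0]]
[[19,8],[47,0]]
[[7,8],[9,0],[19,8],[47,0]]
[[7,8],[9,0],[19,8],[47,0],[48,2],[50,0]]
[[7,8],[9,0],[19,8],[47,0],[48,2],[50,0]]
[[7,8],[9,0],[19,8],[47,0],[48,2],[50,0]]
[[7,8],[9,0],[14,8],[47,0],[48,2],[50,0]]
[[7,8],[9,0],[14,8],[47,0],[48,2],[50,0]]
[[7,8],[9,0],[14,8],[48,2],[50,0]]
[[7,8],[9,0],[14,8],[48,2],[50,0]]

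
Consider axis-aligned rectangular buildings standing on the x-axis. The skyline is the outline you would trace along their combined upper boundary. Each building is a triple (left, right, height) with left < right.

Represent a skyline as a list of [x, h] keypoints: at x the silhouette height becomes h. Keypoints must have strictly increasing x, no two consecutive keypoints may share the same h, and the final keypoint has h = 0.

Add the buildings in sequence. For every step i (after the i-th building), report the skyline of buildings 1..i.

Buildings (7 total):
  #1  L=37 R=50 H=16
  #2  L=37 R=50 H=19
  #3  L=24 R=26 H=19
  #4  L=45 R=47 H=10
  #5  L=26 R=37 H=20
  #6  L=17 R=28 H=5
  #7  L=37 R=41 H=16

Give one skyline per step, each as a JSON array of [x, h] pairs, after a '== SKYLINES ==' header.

== SKYLINES ==
[[37,16],[50,0]]
[[37,19],[50,0]]
[[24,19],[26,0],[37,19],[50,0]]
[[24,19],[26,0],[37,19],[50,0]]
[[24,19],[26,20],[37,19],[50,0]]
[[17,5],[24,19],[26,20],[37,19],[50,0]]
[[17,5],[24,19],[26,20],[37,19],[50,0]]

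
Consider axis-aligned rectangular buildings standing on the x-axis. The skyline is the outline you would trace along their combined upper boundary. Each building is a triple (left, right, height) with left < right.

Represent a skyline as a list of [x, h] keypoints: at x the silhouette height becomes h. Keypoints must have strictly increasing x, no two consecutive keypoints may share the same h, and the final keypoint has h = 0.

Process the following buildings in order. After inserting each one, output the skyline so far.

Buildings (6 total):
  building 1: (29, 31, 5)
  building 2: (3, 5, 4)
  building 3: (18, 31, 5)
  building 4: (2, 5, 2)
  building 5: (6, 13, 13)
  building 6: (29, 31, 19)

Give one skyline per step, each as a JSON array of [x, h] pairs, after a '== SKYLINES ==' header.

== SKYLINES ==
[[29,5],[31,0]]
[[3,4],[5,0],[29,5],[31,0]]
[[3,4],[5,0],[18,5],[31,0]]
[[2,2],[3,4],[5,0],[18,5],[31,0]]
[[2,2],[3,4],[5,0],[6,13],[13,0],[18,5],[31,0]]
[[2,2],[3,4],[5,0],[6,13],[13,0],[18,5],[29,19],[31,0]]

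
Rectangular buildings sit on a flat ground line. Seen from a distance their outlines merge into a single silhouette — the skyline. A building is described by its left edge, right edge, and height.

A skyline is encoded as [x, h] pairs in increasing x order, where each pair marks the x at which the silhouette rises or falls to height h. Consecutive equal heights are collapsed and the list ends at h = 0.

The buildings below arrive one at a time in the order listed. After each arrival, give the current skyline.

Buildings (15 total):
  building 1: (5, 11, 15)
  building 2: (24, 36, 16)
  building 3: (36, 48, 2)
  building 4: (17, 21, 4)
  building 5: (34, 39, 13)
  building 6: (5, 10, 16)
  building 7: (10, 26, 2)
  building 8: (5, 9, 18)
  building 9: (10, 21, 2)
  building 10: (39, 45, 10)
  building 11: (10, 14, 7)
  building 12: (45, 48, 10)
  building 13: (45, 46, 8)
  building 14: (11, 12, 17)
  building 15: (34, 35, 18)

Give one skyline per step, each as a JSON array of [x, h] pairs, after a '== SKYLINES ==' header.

== SKYLINES ==
[[5,15],[11,0]]
[[5,15],[11,0],[24,16],[36,0]]
[[5,15],[11,0],[24,16],[36,2],[48,0]]
[[5,15],[11,0],[17,4],[21,0],[24,16],[36,2],[48,0]]
[[5,15],[11,0],[17,4],[21,0],[24,16],[36,13],[39,2],[48,0]]
[[5,16],[10,15],[11,0],[17,4],[21,0],[24,16],[36,13],[39,2],[48,0]]
[[5,16],[10,15],[11,2],[17,4],[21,2],[24,16],[36,13],[39,2],[48,0]]
[[5,18],[9,16],[10,15],[11,2],[17,4],[21,2],[24,16],[36,13],[39,2],[48,0]]
[[5,18],[9,16],[10,15],[11,2],[17,4],[21,2],[24,16],[36,13],[39,2],[48,0]]
[[5,18],[9,16],[10,15],[11,2],[17,4],[21,2],[24,16],[36,13],[39,10],[45,2],[48,0]]
[[5,18],[9,16],[10,15],[11,7],[14,2],[17,4],[21,2],[24,16],[36,13],[39,10],[45,2],[48,0]]
[[5,18],[9,16],[10,15],[11,7],[14,2],[17,4],[21,2],[24,16],[36,13],[39,10],[48,0]]
[[5,18],[9,16],[10,15],[11,7],[14,2],[17,4],[21,2],[24,16],[36,13],[39,10],[48,0]]
[[5,18],[9,16],[10,15],[11,17],[12,7],[14,2],[17,4],[21,2],[24,16],[36,13],[39,10],[48,0]]
[[5,18],[9,16],[10,15],[11,17],[12,7],[14,2],[17,4],[21,2],[24,16],[34,18],[35,16],[36,13],[39,10],[48,0]]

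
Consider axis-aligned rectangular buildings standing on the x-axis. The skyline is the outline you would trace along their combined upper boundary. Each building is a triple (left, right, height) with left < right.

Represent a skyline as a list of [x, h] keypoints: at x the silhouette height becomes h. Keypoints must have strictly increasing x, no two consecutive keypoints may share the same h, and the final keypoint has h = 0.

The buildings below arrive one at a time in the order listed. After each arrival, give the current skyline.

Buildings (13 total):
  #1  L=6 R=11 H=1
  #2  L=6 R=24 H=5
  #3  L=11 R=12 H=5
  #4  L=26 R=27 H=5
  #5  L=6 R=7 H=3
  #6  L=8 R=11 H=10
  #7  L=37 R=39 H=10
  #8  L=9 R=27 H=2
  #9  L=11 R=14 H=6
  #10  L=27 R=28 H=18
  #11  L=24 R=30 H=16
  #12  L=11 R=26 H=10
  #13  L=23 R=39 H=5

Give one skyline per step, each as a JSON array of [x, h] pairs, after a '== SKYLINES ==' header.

== SKYLINES ==
[[6,1],[11,0]]
[[6,5],[24,0]]
[[6,5],[24,0]]
[[6,5],[24,0],[26,5],[27,0]]
[[6,5],[24,0],[26,5],[27,0]]
[[6,5],[8,10],[11,5],[24,0],[26,5],[27,0]]
[[6,5],[8,10],[11,5],[24,0],[26,5],[27,0],[37,10],[39,0]]
[[6,5],[8,10],[11,5],[24,2],[26,5],[27,0],[37,10],[39,0]]
[[6,5],[8,10],[11,6],[14,5],[24,2],[26,5],[27,0],[37,10],[39,0]]
[[6,5],[8,10],[11,6],[14,5],[24,2],[26,5],[27,18],[28,0],[37,10],[39,0]]
[[6,5],[8,10],[11,6],[14,5],[24,16],[27,18],[28,16],[30,0],[37,10],[39,0]]
[[6,5],[8,10],[24,16],[27,18],[28,16],[30,0],[37,10],[39,0]]
[[6,5],[8,10],[24,16],[27,18],[28,16],[30,5],[37,10],[39,0]]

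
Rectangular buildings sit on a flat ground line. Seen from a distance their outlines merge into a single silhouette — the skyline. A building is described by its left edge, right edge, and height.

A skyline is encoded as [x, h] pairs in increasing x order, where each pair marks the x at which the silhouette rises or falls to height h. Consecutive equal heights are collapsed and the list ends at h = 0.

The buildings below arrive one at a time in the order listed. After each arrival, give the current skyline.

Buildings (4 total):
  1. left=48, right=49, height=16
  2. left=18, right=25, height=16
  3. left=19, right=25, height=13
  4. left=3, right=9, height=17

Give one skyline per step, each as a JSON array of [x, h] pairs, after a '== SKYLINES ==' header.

== SKYLINES ==
[[48,16],[49,0]]
[[18,16],[25,0],[48,16],[49,0]]
[[18,16],[25,0],[48,16],[49,0]]
[[3,17],[9,0],[18,16],[25,0],[48,16],[49,0]]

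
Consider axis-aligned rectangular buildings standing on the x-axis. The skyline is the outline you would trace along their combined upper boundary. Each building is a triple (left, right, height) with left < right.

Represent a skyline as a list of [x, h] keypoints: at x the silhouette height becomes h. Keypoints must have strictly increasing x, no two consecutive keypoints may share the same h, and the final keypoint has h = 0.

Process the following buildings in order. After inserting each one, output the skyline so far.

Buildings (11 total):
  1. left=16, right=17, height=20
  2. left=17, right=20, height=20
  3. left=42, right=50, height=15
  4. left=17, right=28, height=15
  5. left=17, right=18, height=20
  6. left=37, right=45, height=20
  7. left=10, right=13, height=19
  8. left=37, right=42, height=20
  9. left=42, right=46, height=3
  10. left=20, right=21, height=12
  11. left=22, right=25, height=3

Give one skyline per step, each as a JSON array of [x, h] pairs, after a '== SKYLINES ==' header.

== SKYLINES ==
[[16,20],[17,0]]
[[16,20],[20,0]]
[[16,20],[20,0],[42,15],[50,0]]
[[16,20],[20,15],[28,0],[42,15],[50,0]]
[[16,20],[20,15],[28,0],[42,15],[50,0]]
[[16,20],[20,15],[28,0],[37,20],[45,15],[50,0]]
[[10,19],[13,0],[16,20],[20,15],[28,0],[37,20],[45,15],[50,0]]
[[10,19],[13,0],[16,20],[20,15],[28,0],[37,20],[45,15],[50,0]]
[[10,19],[13,0],[16,20],[20,15],[28,0],[37,20],[45,15],[50,0]]
[[10,19],[13,0],[16,20],[20,15],[28,0],[37,20],[45,15],[50,0]]
[[10,19],[13,0],[16,20],[20,15],[28,0],[37,20],[45,15],[50,0]]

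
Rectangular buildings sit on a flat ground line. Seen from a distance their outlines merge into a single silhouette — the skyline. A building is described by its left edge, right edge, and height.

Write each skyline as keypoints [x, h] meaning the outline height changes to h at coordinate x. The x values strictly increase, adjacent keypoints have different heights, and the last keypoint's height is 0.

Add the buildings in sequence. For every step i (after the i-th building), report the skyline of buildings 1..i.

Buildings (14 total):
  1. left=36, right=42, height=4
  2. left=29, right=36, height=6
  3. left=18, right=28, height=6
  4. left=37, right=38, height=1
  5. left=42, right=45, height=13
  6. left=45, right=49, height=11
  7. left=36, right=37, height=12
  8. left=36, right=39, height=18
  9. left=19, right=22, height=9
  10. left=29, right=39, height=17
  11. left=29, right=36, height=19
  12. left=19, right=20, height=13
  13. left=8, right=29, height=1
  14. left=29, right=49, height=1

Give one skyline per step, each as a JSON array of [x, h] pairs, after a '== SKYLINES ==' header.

== SKYLINES ==
[[36,4],[42,0]]
[[29,6],[36,4],[42,0]]
[[18,6],[28,0],[29,6],[36,4],[42,0]]
[[18,6],[28,0],[29,6],[36,4],[42,0]]
[[18,6],[28,0],[29,6],[36,4],[42,13],[45,0]]
[[18,6],[28,0],[29,6],[36,4],[42,13],[45,11],[49,0]]
[[18,6],[28,0],[29,6],[36,12],[37,4],[42,13],[45,11],[49,0]]
[[18,6],[28,0],[29,6],[36,18],[39,4],[42,13],[45,11],[49,0]]
[[18,6],[19,9],[22,6],[28,0],[29,6],[36,18],[39,4],[42,13],[45,11],[49,0]]
[[18,6],[19,9],[22,6],[28,0],[29,17],[36,18],[39,4],[42,13],[45,11],[49,0]]
[[18,6],[19,9],[22,6],[28,0],[29,19],[36,18],[39,4],[42,13],[45,11],[49,0]]
[[18,6],[19,13],[20,9],[22,6],[28,0],[29,19],[36,18],[39,4],[42,13],[45,11],[49,0]]
[[8,1],[18,6],[19,13],[20,9],[22,6],[28,1],[29,19],[36,18],[39,4],[42,13],[45,11],[49,0]]
[[8,1],[18,6],[19,13],[20,9],[22,6],[28,1],[29,19],[36,18],[39,4],[42,13],[45,11],[49,0]]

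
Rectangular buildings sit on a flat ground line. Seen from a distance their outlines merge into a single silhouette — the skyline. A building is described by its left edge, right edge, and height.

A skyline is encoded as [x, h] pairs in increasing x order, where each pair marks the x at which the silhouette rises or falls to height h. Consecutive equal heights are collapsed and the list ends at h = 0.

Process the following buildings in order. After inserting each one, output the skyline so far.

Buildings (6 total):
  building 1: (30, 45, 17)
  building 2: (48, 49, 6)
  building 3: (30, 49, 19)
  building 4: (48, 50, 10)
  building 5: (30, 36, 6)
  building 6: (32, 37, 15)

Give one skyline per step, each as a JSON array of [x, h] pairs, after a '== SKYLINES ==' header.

== SKYLINES ==
[[30,17],[45,0]]
[[30,17],[45,0],[48,6],[49,0]]
[[30,19],[49,0]]
[[30,19],[49,10],[50,0]]
[[30,19],[49,10],[50,0]]
[[30,19],[49,10],[50,0]]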